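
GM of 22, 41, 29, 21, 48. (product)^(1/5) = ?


Product = 22 × 41 × 29 × 21 × 48 = 26367264
GM = 26367264^(1/5) = 30.4939

GM = 30.4939


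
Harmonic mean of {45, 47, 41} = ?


Sum of reciprocals = 1/45 + 1/47 + 1/41 = 0.067889
HM = 3/0.067889 = 44.1897

HM = 44.1897


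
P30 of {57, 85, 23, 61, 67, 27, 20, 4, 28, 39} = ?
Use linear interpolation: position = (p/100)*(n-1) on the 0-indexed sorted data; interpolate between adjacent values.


Sorted: 4, 20, 23, 27, 28, 39, 57, 61, 67, 85
n = 10
Index = 30/100 * 9 = 2.7000
Lower = data[2] = 23, Upper = data[3] = 27
P30 = 23 + 0.7000*(4) = 25.8000

P30 = 25.8000


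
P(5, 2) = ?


P(5,2) = 5!/3!
= 120/6
= 20

P(5,2) = 20


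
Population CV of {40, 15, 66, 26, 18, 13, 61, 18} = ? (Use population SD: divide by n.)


Mean = 32.1250
SD = 19.8081
CV = (19.8081/32.1250)*100 = 61.6593%

CV = 61.6593%


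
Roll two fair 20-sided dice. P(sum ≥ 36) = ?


Total outcomes = 20×20 = 400
Favorable (sum ≥ 36): 15
P = 15/400 = 0.0375

P = 0.0375


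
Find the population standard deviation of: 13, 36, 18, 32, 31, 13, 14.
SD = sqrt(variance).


Mean = 22.4286
Variance = 88.2449
SD = sqrt(88.2449) = 9.3939

SD = 9.3939


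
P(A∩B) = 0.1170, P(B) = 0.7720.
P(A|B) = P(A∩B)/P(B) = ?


P(A|B) = 0.1170/0.7720 = 0.1516

P(A|B) = 0.1516


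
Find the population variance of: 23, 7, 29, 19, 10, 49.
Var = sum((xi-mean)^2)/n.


Mean = 22.8333
Squared deviations: 0.0278, 250.6944, 38.0278, 14.6944, 164.6944, 684.6944
Sum = 1152.8333
Variance = 1152.8333/6 = 192.1389

Variance = 192.1389


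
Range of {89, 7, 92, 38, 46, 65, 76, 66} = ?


Max = 92, Min = 7
Range = 92 - 7 = 85

Range = 85


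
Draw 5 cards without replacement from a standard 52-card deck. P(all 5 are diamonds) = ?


P(all diamonds) = (13/52) × (12/51) × (11/50) × (10/49) × (9/48)
= 0.0005

P = 0.0005


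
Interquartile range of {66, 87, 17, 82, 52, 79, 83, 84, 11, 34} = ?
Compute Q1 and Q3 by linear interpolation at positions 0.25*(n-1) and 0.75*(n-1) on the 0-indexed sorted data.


Sorted: 11, 17, 34, 52, 66, 79, 82, 83, 84, 87
Q1 (25th %ile) = 38.5000
Q3 (75th %ile) = 82.7500
IQR = 82.7500 - 38.5000 = 44.2500

IQR = 44.2500


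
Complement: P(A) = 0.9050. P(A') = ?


P(not A) = 1 - 0.9050 = 0.0950

P(not A) = 0.0950


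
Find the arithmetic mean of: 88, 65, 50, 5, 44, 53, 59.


Sum = 88 + 65 + 50 + 5 + 44 + 53 + 59 = 364
n = 7
Mean = 364/7 = 52.0000

Mean = 52.0000


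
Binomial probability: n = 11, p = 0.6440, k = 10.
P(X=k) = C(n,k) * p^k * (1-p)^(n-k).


C(11,10) = 11
p^10 = 0.012270
(1-p)^1 = 0.356000
P = 11 * 0.012270 * 0.356000 = 0.0481

P(X=10) = 0.0481


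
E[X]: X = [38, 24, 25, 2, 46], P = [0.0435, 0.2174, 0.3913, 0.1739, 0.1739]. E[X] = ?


E[X] = 38*0.0435 + 24*0.2174 + 25*0.3913 + 2*0.1739 + 46*0.1739
= 1.6530 + 5.2176 + 9.7825 + 0.3478 + 7.9994
= 25.0003

E[X] = 25.0003


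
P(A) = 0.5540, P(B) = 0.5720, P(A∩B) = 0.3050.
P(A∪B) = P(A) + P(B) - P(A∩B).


P(A∪B) = 0.5540 + 0.5720 - 0.3050
= 1.1260 - 0.3050
= 0.8210

P(A∪B) = 0.8210


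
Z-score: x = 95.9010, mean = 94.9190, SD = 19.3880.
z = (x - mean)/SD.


z = (95.9010 - 94.9190)/19.3880
= 0.9820/19.3880
= 0.0506

z = 0.0506


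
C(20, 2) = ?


C(20,2) = 20!/(2! × 18!)
= 2432902008176640000/(2 × 6402373705728000)
= 190

C(20,2) = 190


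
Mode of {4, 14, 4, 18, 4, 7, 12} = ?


Frequencies: 4:3, 7:1, 12:1, 14:1, 18:1
Max frequency = 3
Mode = 4

Mode = 4


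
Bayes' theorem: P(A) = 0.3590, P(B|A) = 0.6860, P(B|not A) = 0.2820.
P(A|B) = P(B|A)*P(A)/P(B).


P(B) = P(B|A)*P(A) + P(B|A')*P(A')
= 0.6860*0.3590 + 0.2820*0.6410
= 0.246274 + 0.180762 = 0.427036
P(A|B) = 0.246274/0.427036 = 0.5767

P(A|B) = 0.5767


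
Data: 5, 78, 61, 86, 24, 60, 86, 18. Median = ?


Sorted: 5, 18, 24, 60, 61, 78, 86, 86
n = 8 (even)
Middle values: 60 and 61
Median = (60+61)/2 = 60.5000

Median = 60.5000


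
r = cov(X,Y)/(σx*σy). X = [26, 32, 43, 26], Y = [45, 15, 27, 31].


Mean X = 31.7500, Mean Y = 29.5000
SD X = 6.941722, SD Y = 10.712143
Cov = -32.375000
r = -32.375000/(6.941722*10.712143) = -0.4354

r = -0.4354


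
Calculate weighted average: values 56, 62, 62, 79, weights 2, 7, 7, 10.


Numerator = 56*2 + 62*7 + 62*7 + 79*10 = 1770
Denominator = 2 + 7 + 7 + 10 = 26
WM = 1770/26 = 68.0769

WM = 68.0769


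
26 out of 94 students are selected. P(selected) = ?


P = 26/94 = 0.2766

P = 0.2766


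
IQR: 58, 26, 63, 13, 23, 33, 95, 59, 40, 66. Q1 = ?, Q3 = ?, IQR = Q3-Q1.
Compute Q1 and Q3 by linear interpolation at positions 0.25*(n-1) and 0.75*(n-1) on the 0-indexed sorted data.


Sorted: 13, 23, 26, 33, 40, 58, 59, 63, 66, 95
Q1 (25th %ile) = 27.7500
Q3 (75th %ile) = 62.0000
IQR = 62.0000 - 27.7500 = 34.2500

IQR = 34.2500


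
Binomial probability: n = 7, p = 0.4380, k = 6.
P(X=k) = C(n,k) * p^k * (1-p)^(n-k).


C(7,6) = 7
p^6 = 0.007061
(1-p)^1 = 0.562000
P = 7 * 0.007061 * 0.562000 = 0.0278

P(X=6) = 0.0278


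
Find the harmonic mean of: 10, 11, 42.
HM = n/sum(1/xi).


Sum of reciprocals = 1/10 + 1/11 + 1/42 = 0.214719
HM = 3/0.214719 = 13.9718

HM = 13.9718


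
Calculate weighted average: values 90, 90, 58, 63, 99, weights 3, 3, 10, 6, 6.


Numerator = 90*3 + 90*3 + 58*10 + 63*6 + 99*6 = 2092
Denominator = 3 + 3 + 10 + 6 + 6 = 28
WM = 2092/28 = 74.7143

WM = 74.7143


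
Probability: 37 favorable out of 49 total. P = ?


P = 37/49 = 0.7551

P = 0.7551


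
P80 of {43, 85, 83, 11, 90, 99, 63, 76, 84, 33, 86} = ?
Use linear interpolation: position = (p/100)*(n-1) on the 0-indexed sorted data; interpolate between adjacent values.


Sorted: 11, 33, 43, 63, 76, 83, 84, 85, 86, 90, 99
n = 11
Index = 80/100 * 10 = 8.0000
Lower = data[8] = 86, Upper = data[9] = 90
P80 = 86 + 0*(4) = 86.0000

P80 = 86.0000


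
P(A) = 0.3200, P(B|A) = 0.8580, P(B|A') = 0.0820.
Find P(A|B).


P(B) = P(B|A)*P(A) + P(B|A')*P(A')
= 0.8580*0.3200 + 0.0820*0.6800
= 0.274560 + 0.055760 = 0.330320
P(A|B) = 0.274560/0.330320 = 0.8312

P(A|B) = 0.8312


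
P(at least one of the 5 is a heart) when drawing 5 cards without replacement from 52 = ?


P(at least one) = 1 - P(none)
P(none) = (39/52) × (38/51) × (37/50) × (36/49) × (35/48) = 0.221534
P(at least one) = 1 - 0.221534 = 0.7785

P = 0.7785


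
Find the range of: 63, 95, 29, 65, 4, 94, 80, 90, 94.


Max = 95, Min = 4
Range = 95 - 4 = 91

Range = 91


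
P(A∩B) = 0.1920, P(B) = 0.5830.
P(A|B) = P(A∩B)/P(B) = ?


P(A|B) = 0.1920/0.5830 = 0.3293

P(A|B) = 0.3293


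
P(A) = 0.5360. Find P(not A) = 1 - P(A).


P(not A) = 1 - 0.5360 = 0.4640

P(not A) = 0.4640


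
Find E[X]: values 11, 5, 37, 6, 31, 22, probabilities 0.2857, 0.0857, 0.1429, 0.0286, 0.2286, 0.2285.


E[X] = 11*0.2857 + 5*0.0857 + 37*0.1429 + 6*0.0286 + 31*0.2286 + 22*0.2285
= 3.1427 + 0.4285 + 5.2873 + 0.1716 + 7.0866 + 5.0270
= 21.1437

E[X] = 21.1437


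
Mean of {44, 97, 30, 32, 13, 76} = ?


Sum = 44 + 97 + 30 + 32 + 13 + 76 = 292
n = 6
Mean = 292/6 = 48.6667

Mean = 48.6667


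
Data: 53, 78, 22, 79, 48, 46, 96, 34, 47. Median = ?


Sorted: 22, 34, 46, 47, 48, 53, 78, 79, 96
n = 9 (odd)
Middle value = 48

Median = 48


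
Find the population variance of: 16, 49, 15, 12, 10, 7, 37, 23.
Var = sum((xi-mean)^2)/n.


Mean = 21.1250
Squared deviations: 26.2656, 777.0156, 37.5156, 83.2656, 123.7656, 199.5156, 252.0156, 3.5156
Sum = 1502.8750
Variance = 1502.8750/8 = 187.8594

Variance = 187.8594


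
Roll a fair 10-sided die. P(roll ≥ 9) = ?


Favorable outcomes (roll ≥ 9): 2
Total outcomes = 10
P = 2/10 = 0.2000

P = 0.2000


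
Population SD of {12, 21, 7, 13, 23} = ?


Mean = 15.2000
Variance = 35.3600
SD = sqrt(35.3600) = 5.9464

SD = 5.9464


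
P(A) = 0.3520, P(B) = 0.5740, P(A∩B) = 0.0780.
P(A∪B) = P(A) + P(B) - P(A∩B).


P(A∪B) = 0.3520 + 0.5740 - 0.0780
= 0.9260 - 0.0780
= 0.8480

P(A∪B) = 0.8480


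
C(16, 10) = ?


C(16,10) = 16!/(10! × 6!)
= 20922789888000/(3628800 × 720)
= 8008

C(16,10) = 8008


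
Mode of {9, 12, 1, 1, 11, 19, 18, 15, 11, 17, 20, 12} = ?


Frequencies: 1:2, 9:1, 11:2, 12:2, 15:1, 17:1, 18:1, 19:1, 20:1
Max frequency = 2
Mode = 1, 11, 12

Mode = 1, 11, 12


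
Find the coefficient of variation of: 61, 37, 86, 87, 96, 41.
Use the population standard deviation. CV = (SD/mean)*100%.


Mean = 68.0000
SD = 23.1229
CV = (23.1229/68.0000)*100 = 34.0042%

CV = 34.0042%


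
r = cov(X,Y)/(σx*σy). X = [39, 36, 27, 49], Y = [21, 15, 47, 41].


Mean X = 37.7500, Mean Y = 31.0000
SD X = 7.854139, SD Y = 13.341664
Cov = -11.000000
r = -11.000000/(7.854139*13.341664) = -0.1050

r = -0.1050


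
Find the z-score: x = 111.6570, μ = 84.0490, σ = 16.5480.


z = (111.6570 - 84.0490)/16.5480
= 27.6080/16.5480
= 1.6684

z = 1.6684


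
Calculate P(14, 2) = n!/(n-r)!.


P(14,2) = 14!/12!
= 87178291200/479001600
= 182

P(14,2) = 182


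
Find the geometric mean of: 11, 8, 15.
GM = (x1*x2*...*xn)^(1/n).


Product = 11 × 8 × 15 = 1320
GM = 1320^(1/3) = 10.9696

GM = 10.9696


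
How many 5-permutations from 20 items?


P(20,5) = 20!/15!
= 2432902008176640000/1307674368000
= 1860480

P(20,5) = 1860480


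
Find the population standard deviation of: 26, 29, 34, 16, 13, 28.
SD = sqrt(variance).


Mean = 24.3333
Variance = 54.8889
SD = sqrt(54.8889) = 7.4087

SD = 7.4087


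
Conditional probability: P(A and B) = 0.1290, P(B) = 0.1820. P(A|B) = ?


P(A|B) = 0.1290/0.1820 = 0.7088

P(A|B) = 0.7088


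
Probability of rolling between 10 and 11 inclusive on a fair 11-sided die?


Favorable outcomes (10 ≤ roll ≤ 11): 2
Total outcomes = 11
P = 2/11 = 0.1818

P = 0.1818


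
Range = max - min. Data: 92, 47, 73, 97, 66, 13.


Max = 97, Min = 13
Range = 97 - 13 = 84

Range = 84


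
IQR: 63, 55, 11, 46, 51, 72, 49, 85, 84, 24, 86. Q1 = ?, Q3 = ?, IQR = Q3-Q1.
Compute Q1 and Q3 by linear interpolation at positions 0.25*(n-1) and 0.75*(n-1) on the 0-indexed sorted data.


Sorted: 11, 24, 46, 49, 51, 55, 63, 72, 84, 85, 86
Q1 (25th %ile) = 47.5000
Q3 (75th %ile) = 78.0000
IQR = 78.0000 - 47.5000 = 30.5000

IQR = 30.5000


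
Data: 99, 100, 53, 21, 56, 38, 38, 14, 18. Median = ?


Sorted: 14, 18, 21, 38, 38, 53, 56, 99, 100
n = 9 (odd)
Middle value = 38

Median = 38


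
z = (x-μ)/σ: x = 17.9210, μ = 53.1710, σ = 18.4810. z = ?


z = (17.9210 - 53.1710)/18.4810
= -35.2500/18.4810
= -1.9074

z = -1.9074


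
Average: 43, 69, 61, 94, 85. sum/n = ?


Sum = 43 + 69 + 61 + 94 + 85 = 352
n = 5
Mean = 352/5 = 70.4000

Mean = 70.4000


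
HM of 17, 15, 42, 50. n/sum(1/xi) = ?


Sum of reciprocals = 1/17 + 1/15 + 1/42 + 1/50 = 0.169300
HM = 4/0.169300 = 23.6267

HM = 23.6267


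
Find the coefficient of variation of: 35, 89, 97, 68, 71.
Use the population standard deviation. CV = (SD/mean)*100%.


Mean = 72.0000
SD = 21.4476
CV = (21.4476/72.0000)*100 = 29.7883%

CV = 29.7883%


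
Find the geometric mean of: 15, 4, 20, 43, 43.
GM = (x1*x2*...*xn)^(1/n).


Product = 15 × 4 × 20 × 43 × 43 = 2218800
GM = 2218800^(1/5) = 18.5876

GM = 18.5876


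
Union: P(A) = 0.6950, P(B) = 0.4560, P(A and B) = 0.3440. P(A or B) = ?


P(A∪B) = 0.6950 + 0.4560 - 0.3440
= 1.1510 - 0.3440
= 0.8070

P(A∪B) = 0.8070


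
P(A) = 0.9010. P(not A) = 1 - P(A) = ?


P(not A) = 1 - 0.9010 = 0.0990

P(not A) = 0.0990


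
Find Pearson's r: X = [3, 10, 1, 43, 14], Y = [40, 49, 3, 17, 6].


Mean X = 14.2000, Mean Y = 23.0000
SD X = 15.144636, SD Y = 18.384776
Cov = -41.000000
r = -41.000000/(15.144636*18.384776) = -0.1473

r = -0.1473


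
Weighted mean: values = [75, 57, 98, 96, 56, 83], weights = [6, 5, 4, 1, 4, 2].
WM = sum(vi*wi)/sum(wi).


Numerator = 75*6 + 57*5 + 98*4 + 96*1 + 56*4 + 83*2 = 1613
Denominator = 6 + 5 + 4 + 1 + 4 + 2 = 22
WM = 1613/22 = 73.3182

WM = 73.3182


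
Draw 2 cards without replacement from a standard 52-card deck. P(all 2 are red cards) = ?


P(all red cards) = (26/52) × (25/51)
= 0.2451

P = 0.2451


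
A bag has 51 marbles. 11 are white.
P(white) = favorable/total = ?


P = 11/51 = 0.2157

P = 0.2157


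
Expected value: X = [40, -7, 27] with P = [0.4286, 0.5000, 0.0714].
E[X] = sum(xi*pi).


E[X] = 40*0.4286 - 7*0.5000 + 27*0.0714
= 17.1440 - 3.5000 + 1.9278
= 15.5718

E[X] = 15.5718


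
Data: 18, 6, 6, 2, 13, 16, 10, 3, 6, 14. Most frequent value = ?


Frequencies: 2:1, 3:1, 6:3, 10:1, 13:1, 14:1, 16:1, 18:1
Max frequency = 3
Mode = 6

Mode = 6


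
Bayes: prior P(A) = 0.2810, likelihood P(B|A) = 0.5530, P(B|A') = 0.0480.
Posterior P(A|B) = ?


P(B) = P(B|A)*P(A) + P(B|A')*P(A')
= 0.5530*0.2810 + 0.0480*0.7190
= 0.155393 + 0.034512 = 0.189905
P(A|B) = 0.155393/0.189905 = 0.8183

P(A|B) = 0.8183


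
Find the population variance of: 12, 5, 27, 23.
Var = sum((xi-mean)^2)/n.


Mean = 16.7500
Squared deviations: 22.5625, 138.0625, 105.0625, 39.0625
Sum = 304.7500
Variance = 304.7500/4 = 76.1875

Variance = 76.1875


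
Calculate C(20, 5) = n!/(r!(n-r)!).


C(20,5) = 20!/(5! × 15!)
= 2432902008176640000/(120 × 1307674368000)
= 15504

C(20,5) = 15504


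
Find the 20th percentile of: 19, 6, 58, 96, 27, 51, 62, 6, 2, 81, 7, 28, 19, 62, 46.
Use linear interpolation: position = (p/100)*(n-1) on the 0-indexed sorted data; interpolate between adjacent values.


Sorted: 2, 6, 6, 7, 19, 19, 27, 28, 46, 51, 58, 62, 62, 81, 96
n = 15
Index = 20/100 * 14 = 2.8000
Lower = data[2] = 6, Upper = data[3] = 7
P20 = 6 + 0.8000*(1) = 6.8000

P20 = 6.8000


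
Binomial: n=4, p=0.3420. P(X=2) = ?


C(4,2) = 6
p^2 = 0.116964
(1-p)^2 = 0.432964
P = 6 * 0.116964 * 0.432964 = 0.3038

P(X=2) = 0.3038


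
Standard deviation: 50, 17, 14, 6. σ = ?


Mean = 21.7500
Variance = 282.1875
SD = sqrt(282.1875) = 16.7984

SD = 16.7984


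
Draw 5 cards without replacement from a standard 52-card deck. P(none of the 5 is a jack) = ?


P(no jacks) = (48/52) × (47/51) × (46/50) × (45/49) × (44/48)
= 0.6588

P = 0.6588


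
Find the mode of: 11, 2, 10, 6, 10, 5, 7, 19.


Frequencies: 2:1, 5:1, 6:1, 7:1, 10:2, 11:1, 19:1
Max frequency = 2
Mode = 10

Mode = 10


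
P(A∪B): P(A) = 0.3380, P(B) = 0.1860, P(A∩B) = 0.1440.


P(A∪B) = 0.3380 + 0.1860 - 0.1440
= 0.5240 - 0.1440
= 0.3800

P(A∪B) = 0.3800


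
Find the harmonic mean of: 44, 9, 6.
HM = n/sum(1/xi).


Sum of reciprocals = 1/44 + 1/9 + 1/6 = 0.300505
HM = 3/0.300505 = 9.9832

HM = 9.9832


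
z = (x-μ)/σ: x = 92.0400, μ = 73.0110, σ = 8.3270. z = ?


z = (92.0400 - 73.0110)/8.3270
= 19.0290/8.3270
= 2.2852

z = 2.2852


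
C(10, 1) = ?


C(10,1) = 10!/(1! × 9!)
= 3628800/(1 × 362880)
= 10

C(10,1) = 10


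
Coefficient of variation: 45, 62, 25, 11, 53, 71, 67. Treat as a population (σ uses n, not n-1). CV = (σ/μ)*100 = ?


Mean = 47.7143
SD = 20.7620
CV = (20.7620/47.7143)*100 = 43.5132%

CV = 43.5132%


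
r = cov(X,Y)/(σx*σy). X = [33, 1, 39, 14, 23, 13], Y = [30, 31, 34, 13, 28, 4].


Mean X = 20.5000, Mean Y = 23.3333
SD X = 12.802994, SD Y = 10.949378
Cov = 59.166667
r = 59.166667/(12.802994*10.949378) = 0.4221

r = 0.4221


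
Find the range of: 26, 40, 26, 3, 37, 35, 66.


Max = 66, Min = 3
Range = 66 - 3 = 63

Range = 63


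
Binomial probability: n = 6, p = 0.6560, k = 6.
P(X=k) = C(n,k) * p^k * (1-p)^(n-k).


C(6,6) = 1
p^6 = 0.079694
(1-p)^0 = 1.000000
P = 1 * 0.079694 * 1.000000 = 0.0797

P(X=6) = 0.0797


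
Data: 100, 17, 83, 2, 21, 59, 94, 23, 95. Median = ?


Sorted: 2, 17, 21, 23, 59, 83, 94, 95, 100
n = 9 (odd)
Middle value = 59

Median = 59


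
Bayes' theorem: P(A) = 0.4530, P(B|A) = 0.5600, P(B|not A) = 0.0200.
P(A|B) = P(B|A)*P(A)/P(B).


P(B) = P(B|A)*P(A) + P(B|A')*P(A')
= 0.5600*0.4530 + 0.0200*0.5470
= 0.253680 + 0.010940 = 0.264620
P(A|B) = 0.253680/0.264620 = 0.9587

P(A|B) = 0.9587


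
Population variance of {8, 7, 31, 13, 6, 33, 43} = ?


Mean = 20.1429
Squared deviations: 147.4490, 172.7347, 117.8776, 51.0204, 200.0204, 165.3061, 522.4490
Sum = 1376.8571
Variance = 1376.8571/7 = 196.6939

Variance = 196.6939


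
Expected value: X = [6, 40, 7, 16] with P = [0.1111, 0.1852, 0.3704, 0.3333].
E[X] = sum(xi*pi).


E[X] = 6*0.1111 + 40*0.1852 + 7*0.3704 + 16*0.3333
= 0.6666 + 7.4080 + 2.5928 + 5.3328
= 16.0002

E[X] = 16.0002


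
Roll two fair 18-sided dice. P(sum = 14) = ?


Total outcomes = 18×18 = 324
Favorable (sum = 14): 13
P = 13/324 = 0.0401

P = 0.0401


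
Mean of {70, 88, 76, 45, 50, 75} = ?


Sum = 70 + 88 + 76 + 45 + 50 + 75 = 404
n = 6
Mean = 404/6 = 67.3333

Mean = 67.3333


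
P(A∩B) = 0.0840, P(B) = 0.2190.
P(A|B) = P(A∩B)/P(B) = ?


P(A|B) = 0.0840/0.2190 = 0.3836

P(A|B) = 0.3836


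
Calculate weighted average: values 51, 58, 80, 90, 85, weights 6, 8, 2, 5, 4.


Numerator = 51*6 + 58*8 + 80*2 + 90*5 + 85*4 = 1720
Denominator = 6 + 8 + 2 + 5 + 4 = 25
WM = 1720/25 = 68.8000

WM = 68.8000


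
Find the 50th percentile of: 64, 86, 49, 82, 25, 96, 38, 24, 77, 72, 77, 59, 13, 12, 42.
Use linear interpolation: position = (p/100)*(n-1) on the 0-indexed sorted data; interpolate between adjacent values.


Sorted: 12, 13, 24, 25, 38, 42, 49, 59, 64, 72, 77, 77, 82, 86, 96
n = 15
Index = 50/100 * 14 = 7.0000
Lower = data[7] = 59, Upper = data[8] = 64
P50 = 59 + 0*(5) = 59.0000

P50 = 59.0000


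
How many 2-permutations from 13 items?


P(13,2) = 13!/11!
= 6227020800/39916800
= 156

P(13,2) = 156


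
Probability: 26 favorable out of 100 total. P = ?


P = 26/100 = 0.2600

P = 0.2600


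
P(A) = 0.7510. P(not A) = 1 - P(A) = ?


P(not A) = 1 - 0.7510 = 0.2490

P(not A) = 0.2490


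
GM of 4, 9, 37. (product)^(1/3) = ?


Product = 4 × 9 × 37 = 1332
GM = 1332^(1/3) = 11.0028

GM = 11.0028


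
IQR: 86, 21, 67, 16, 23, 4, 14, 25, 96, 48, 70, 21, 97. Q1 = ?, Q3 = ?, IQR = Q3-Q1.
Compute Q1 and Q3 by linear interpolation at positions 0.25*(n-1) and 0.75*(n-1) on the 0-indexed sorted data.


Sorted: 4, 14, 16, 21, 21, 23, 25, 48, 67, 70, 86, 96, 97
Q1 (25th %ile) = 21.0000
Q3 (75th %ile) = 70.0000
IQR = 70.0000 - 21.0000 = 49.0000

IQR = 49.0000


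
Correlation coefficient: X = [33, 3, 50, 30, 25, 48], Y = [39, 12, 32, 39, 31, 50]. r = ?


Mean X = 31.5000, Mean Y = 33.8333
SD X = 15.671099, SD Y = 11.567435
Cov = 145.583333
r = 145.583333/(15.671099*11.567435) = 0.8031

r = 0.8031


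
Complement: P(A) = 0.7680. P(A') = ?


P(not A) = 1 - 0.7680 = 0.2320

P(not A) = 0.2320


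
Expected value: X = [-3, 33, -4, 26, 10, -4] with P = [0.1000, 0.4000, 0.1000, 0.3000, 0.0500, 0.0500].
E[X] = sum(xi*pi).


E[X] = -3*0.1000 + 33*0.4000 - 4*0.1000 + 26*0.3000 + 10*0.0500 - 4*0.0500
= -0.3000 + 13.2000 - 0.4000 + 7.8000 + 0.5000 - 0.2000
= 20.6000

E[X] = 20.6000


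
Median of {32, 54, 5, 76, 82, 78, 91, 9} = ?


Sorted: 5, 9, 32, 54, 76, 78, 82, 91
n = 8 (even)
Middle values: 54 and 76
Median = (54+76)/2 = 65.0000

Median = 65.0000


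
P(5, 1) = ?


P(5,1) = 5!/4!
= 120/24
= 5

P(5,1) = 5


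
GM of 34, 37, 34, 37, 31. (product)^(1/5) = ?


Product = 34 × 37 × 34 × 37 × 31 = 49059484
GM = 49059484^(1/5) = 34.5259

GM = 34.5259


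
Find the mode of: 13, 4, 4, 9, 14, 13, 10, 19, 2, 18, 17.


Frequencies: 2:1, 4:2, 9:1, 10:1, 13:2, 14:1, 17:1, 18:1, 19:1
Max frequency = 2
Mode = 4, 13

Mode = 4, 13


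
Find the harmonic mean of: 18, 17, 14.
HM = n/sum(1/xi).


Sum of reciprocals = 1/18 + 1/17 + 1/14 = 0.185808
HM = 3/0.185808 = 16.1457

HM = 16.1457


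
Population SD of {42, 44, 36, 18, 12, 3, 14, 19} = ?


Mean = 23.5000
Variance = 201.5000
SD = sqrt(201.5000) = 14.1951

SD = 14.1951


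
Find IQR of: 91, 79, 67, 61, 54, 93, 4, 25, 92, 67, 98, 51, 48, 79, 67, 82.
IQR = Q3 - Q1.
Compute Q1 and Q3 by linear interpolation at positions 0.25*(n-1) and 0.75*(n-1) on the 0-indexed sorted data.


Sorted: 4, 25, 48, 51, 54, 61, 67, 67, 67, 79, 79, 82, 91, 92, 93, 98
Q1 (25th %ile) = 53.2500
Q3 (75th %ile) = 84.2500
IQR = 84.2500 - 53.2500 = 31.0000

IQR = 31.0000


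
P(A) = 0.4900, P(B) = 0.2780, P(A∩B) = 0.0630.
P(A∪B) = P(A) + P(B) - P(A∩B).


P(A∪B) = 0.4900 + 0.2780 - 0.0630
= 0.7680 - 0.0630
= 0.7050

P(A∪B) = 0.7050


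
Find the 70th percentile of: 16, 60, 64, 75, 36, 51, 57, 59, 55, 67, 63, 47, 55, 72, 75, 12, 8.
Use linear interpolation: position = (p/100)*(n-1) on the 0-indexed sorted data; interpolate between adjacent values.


Sorted: 8, 12, 16, 36, 47, 51, 55, 55, 57, 59, 60, 63, 64, 67, 72, 75, 75
n = 17
Index = 70/100 * 16 = 11.2000
Lower = data[11] = 63, Upper = data[12] = 64
P70 = 63 + 0.2000*(1) = 63.2000

P70 = 63.2000


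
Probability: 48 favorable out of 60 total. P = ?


P = 48/60 = 0.8000

P = 0.8000


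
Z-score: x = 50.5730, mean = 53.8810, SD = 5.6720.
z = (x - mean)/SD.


z = (50.5730 - 53.8810)/5.6720
= -3.3080/5.6720
= -0.5832

z = -0.5832


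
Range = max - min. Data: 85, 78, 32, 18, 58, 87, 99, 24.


Max = 99, Min = 18
Range = 99 - 18 = 81

Range = 81


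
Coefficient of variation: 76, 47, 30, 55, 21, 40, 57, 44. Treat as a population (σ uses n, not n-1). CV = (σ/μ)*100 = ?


Mean = 46.2500
SD = 15.9040
CV = (15.9040/46.2500)*100 = 34.3870%

CV = 34.3870%


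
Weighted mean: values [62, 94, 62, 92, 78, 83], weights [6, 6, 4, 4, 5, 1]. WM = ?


Numerator = 62*6 + 94*6 + 62*4 + 92*4 + 78*5 + 83*1 = 2025
Denominator = 6 + 6 + 4 + 4 + 5 + 1 = 26
WM = 2025/26 = 77.8846

WM = 77.8846


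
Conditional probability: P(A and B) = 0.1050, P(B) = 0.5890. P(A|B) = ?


P(A|B) = 0.1050/0.5890 = 0.1783

P(A|B) = 0.1783


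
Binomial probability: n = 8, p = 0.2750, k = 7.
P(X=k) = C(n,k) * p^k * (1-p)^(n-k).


C(8,7) = 8
p^7 = 0.000119
(1-p)^1 = 0.725000
P = 8 * 0.000119 * 0.725000 = 0.0007

P(X=7) = 0.0007


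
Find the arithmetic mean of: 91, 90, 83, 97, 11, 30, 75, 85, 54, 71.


Sum = 91 + 90 + 83 + 97 + 11 + 30 + 75 + 85 + 54 + 71 = 687
n = 10
Mean = 687/10 = 68.7000

Mean = 68.7000


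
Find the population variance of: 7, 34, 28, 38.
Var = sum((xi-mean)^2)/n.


Mean = 26.7500
Squared deviations: 390.0625, 52.5625, 1.5625, 126.5625
Sum = 570.7500
Variance = 570.7500/4 = 142.6875

Variance = 142.6875


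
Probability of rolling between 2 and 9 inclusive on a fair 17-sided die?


Favorable outcomes (2 ≤ roll ≤ 9): 8
Total outcomes = 17
P = 8/17 = 0.4706

P = 0.4706


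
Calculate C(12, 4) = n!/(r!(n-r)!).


C(12,4) = 12!/(4! × 8!)
= 479001600/(24 × 40320)
= 495

C(12,4) = 495


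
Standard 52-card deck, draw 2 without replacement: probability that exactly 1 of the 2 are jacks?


Hypergeometric: P(X=1) = C(4,1)·C(48,1) / C(52,2)
= 4 × 48 / 1326
= 192/1326 = 0.1448

P = 0.1448


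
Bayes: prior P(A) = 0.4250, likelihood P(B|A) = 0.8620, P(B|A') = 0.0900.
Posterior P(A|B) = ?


P(B) = P(B|A)*P(A) + P(B|A')*P(A')
= 0.8620*0.4250 + 0.0900*0.5750
= 0.366350 + 0.051750 = 0.418100
P(A|B) = 0.366350/0.418100 = 0.8762

P(A|B) = 0.8762


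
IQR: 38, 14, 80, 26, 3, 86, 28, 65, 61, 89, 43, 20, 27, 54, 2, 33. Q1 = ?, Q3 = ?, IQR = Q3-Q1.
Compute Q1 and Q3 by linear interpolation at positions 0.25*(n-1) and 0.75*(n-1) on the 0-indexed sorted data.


Sorted: 2, 3, 14, 20, 26, 27, 28, 33, 38, 43, 54, 61, 65, 80, 86, 89
Q1 (25th %ile) = 24.5000
Q3 (75th %ile) = 62.0000
IQR = 62.0000 - 24.5000 = 37.5000

IQR = 37.5000


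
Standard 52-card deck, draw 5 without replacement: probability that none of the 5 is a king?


P(no kings) = (48/52) × (47/51) × (46/50) × (45/49) × (44/48)
= 0.6588

P = 0.6588


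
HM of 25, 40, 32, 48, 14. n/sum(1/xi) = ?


Sum of reciprocals = 1/25 + 1/40 + 1/32 + 1/48 + 1/14 = 0.188512
HM = 5/0.188512 = 26.5235

HM = 26.5235


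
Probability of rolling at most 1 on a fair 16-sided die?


Favorable outcomes (roll ≤ 1): 1
Total outcomes = 16
P = 1/16 = 0.0625

P = 0.0625


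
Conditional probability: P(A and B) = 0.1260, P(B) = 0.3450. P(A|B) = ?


P(A|B) = 0.1260/0.3450 = 0.3652

P(A|B) = 0.3652


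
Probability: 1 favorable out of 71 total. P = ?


P = 1/71 = 0.0141

P = 0.0141


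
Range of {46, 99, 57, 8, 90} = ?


Max = 99, Min = 8
Range = 99 - 8 = 91

Range = 91


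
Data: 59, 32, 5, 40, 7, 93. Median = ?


Sorted: 5, 7, 32, 40, 59, 93
n = 6 (even)
Middle values: 32 and 40
Median = (32+40)/2 = 36.0000

Median = 36.0000


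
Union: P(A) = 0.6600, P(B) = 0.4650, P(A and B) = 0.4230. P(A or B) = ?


P(A∪B) = 0.6600 + 0.4650 - 0.4230
= 1.1250 - 0.4230
= 0.7020

P(A∪B) = 0.7020


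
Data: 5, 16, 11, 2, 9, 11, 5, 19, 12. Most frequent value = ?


Frequencies: 2:1, 5:2, 9:1, 11:2, 12:1, 16:1, 19:1
Max frequency = 2
Mode = 5, 11

Mode = 5, 11


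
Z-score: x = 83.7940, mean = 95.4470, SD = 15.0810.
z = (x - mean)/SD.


z = (83.7940 - 95.4470)/15.0810
= -11.6530/15.0810
= -0.7727

z = -0.7727


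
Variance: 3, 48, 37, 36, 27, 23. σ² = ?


Mean = 29.0000
Squared deviations: 676.0000, 361.0000, 64.0000, 49.0000, 4.0000, 36.0000
Sum = 1190.0000
Variance = 1190.0000/6 = 198.3333

Variance = 198.3333


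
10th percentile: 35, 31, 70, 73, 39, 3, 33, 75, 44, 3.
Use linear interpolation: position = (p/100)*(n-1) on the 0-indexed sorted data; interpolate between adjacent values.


Sorted: 3, 3, 31, 33, 35, 39, 44, 70, 73, 75
n = 10
Index = 10/100 * 9 = 0.9000
Lower = data[0] = 3, Upper = data[1] = 3
P10 = 3 + 0.9000*(0) = 3.0000

P10 = 3.0000


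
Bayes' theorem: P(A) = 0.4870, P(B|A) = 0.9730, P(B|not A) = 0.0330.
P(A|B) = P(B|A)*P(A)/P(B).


P(B) = P(B|A)*P(A) + P(B|A')*P(A')
= 0.9730*0.4870 + 0.0330*0.5130
= 0.473851 + 0.016929 = 0.490780
P(A|B) = 0.473851/0.490780 = 0.9655

P(A|B) = 0.9655


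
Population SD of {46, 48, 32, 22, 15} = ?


Mean = 32.6000
Variance = 167.8400
SD = sqrt(167.8400) = 12.9553

SD = 12.9553


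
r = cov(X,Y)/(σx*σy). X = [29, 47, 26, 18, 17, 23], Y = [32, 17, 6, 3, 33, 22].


Mean X = 26.6667, Mean Y = 18.8333
SD X = 10.011105, SD Y = 11.567435
Cov = -1.555556
r = -1.555556/(10.011105*11.567435) = -0.0134

r = -0.0134


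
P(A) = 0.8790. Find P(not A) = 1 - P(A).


P(not A) = 1 - 0.8790 = 0.1210

P(not A) = 0.1210


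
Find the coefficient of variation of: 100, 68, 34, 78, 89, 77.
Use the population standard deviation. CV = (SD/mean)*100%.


Mean = 74.3333
SD = 20.6613
CV = (20.6613/74.3333)*100 = 27.7955%

CV = 27.7955%


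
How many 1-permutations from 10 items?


P(10,1) = 10!/9!
= 3628800/362880
= 10

P(10,1) = 10


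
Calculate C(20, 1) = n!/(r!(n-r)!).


C(20,1) = 20!/(1! × 19!)
= 2432902008176640000/(1 × 121645100408832000)
= 20

C(20,1) = 20


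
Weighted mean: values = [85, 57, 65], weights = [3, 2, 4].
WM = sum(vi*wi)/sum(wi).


Numerator = 85*3 + 57*2 + 65*4 = 629
Denominator = 3 + 2 + 4 = 9
WM = 629/9 = 69.8889

WM = 69.8889


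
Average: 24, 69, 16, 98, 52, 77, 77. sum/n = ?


Sum = 24 + 69 + 16 + 98 + 52 + 77 + 77 = 413
n = 7
Mean = 413/7 = 59.0000

Mean = 59.0000


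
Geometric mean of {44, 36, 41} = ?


Product = 44 × 36 × 41 = 64944
GM = 64944^(1/3) = 40.1957

GM = 40.1957


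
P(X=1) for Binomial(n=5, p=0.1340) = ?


C(5,1) = 5
p^1 = 0.134000
(1-p)^4 = 0.562434
P = 5 * 0.134000 * 0.562434 = 0.3768

P(X=1) = 0.3768


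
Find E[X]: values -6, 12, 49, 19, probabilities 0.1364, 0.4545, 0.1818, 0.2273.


E[X] = -6*0.1364 + 12*0.4545 + 49*0.1818 + 19*0.2273
= -0.8184 + 5.4540 + 8.9082 + 4.3187
= 17.8625

E[X] = 17.8625


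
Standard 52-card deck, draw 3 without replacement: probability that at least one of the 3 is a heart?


P(at least one) = 1 - P(none)
P(none) = (39/52) × (38/51) × (37/50) = 0.413529
P(at least one) = 1 - 0.413529 = 0.5865

P = 0.5865


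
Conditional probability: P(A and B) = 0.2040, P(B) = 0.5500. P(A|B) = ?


P(A|B) = 0.2040/0.5500 = 0.3709

P(A|B) = 0.3709


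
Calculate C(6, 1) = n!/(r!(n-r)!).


C(6,1) = 6!/(1! × 5!)
= 720/(1 × 120)
= 6

C(6,1) = 6


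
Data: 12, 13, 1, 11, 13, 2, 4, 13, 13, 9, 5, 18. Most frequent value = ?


Frequencies: 1:1, 2:1, 4:1, 5:1, 9:1, 11:1, 12:1, 13:4, 18:1
Max frequency = 4
Mode = 13

Mode = 13


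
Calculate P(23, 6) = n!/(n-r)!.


P(23,6) = 23!/17!
= 25852016738884976640000/355687428096000
= 72681840

P(23,6) = 72681840


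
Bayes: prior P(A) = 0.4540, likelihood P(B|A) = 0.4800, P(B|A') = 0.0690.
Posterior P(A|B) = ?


P(B) = P(B|A)*P(A) + P(B|A')*P(A')
= 0.4800*0.4540 + 0.0690*0.5460
= 0.217920 + 0.037674 = 0.255594
P(A|B) = 0.217920/0.255594 = 0.8526

P(A|B) = 0.8526


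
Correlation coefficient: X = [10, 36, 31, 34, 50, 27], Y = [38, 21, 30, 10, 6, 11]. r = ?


Mean X = 31.3333, Mean Y = 19.3333
SD X = 11.911712, SD Y = 11.542193
Cov = -105.277778
r = -105.277778/(11.911712*11.542193) = -0.7657

r = -0.7657


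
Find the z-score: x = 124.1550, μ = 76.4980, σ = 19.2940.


z = (124.1550 - 76.4980)/19.2940
= 47.6570/19.2940
= 2.4700

z = 2.4700


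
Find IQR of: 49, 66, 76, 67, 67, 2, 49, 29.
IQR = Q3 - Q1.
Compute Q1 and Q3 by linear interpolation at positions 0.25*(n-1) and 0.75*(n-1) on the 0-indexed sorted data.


Sorted: 2, 29, 49, 49, 66, 67, 67, 76
Q1 (25th %ile) = 44.0000
Q3 (75th %ile) = 67.0000
IQR = 67.0000 - 44.0000 = 23.0000

IQR = 23.0000


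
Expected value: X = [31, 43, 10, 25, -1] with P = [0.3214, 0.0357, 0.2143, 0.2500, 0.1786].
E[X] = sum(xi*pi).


E[X] = 31*0.3214 + 43*0.0357 + 10*0.2143 + 25*0.2500 - 1*0.1786
= 9.9634 + 1.5351 + 2.1430 + 6.2500 - 0.1786
= 19.7129

E[X] = 19.7129


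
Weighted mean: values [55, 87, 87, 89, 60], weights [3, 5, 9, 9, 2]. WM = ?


Numerator = 55*3 + 87*5 + 87*9 + 89*9 + 60*2 = 2304
Denominator = 3 + 5 + 9 + 9 + 2 = 28
WM = 2304/28 = 82.2857

WM = 82.2857


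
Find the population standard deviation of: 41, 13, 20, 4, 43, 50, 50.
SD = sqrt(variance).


Mean = 31.5714
Variance = 305.3878
SD = sqrt(305.3878) = 17.4753

SD = 17.4753


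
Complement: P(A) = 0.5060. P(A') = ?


P(not A) = 1 - 0.5060 = 0.4940

P(not A) = 0.4940


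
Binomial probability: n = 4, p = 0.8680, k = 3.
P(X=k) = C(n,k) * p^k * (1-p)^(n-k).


C(4,3) = 4
p^3 = 0.653972
(1-p)^1 = 0.132000
P = 4 * 0.653972 * 0.132000 = 0.3453

P(X=3) = 0.3453


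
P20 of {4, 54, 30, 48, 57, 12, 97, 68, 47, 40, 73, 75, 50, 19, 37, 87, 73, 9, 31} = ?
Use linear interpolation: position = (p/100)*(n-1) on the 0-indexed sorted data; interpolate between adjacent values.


Sorted: 4, 9, 12, 19, 30, 31, 37, 40, 47, 48, 50, 54, 57, 68, 73, 73, 75, 87, 97
n = 19
Index = 20/100 * 18 = 3.6000
Lower = data[3] = 19, Upper = data[4] = 30
P20 = 19 + 0.6000*(11) = 25.6000

P20 = 25.6000


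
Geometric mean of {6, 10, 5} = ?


Product = 6 × 10 × 5 = 300
GM = 300^(1/3) = 6.6943

GM = 6.6943


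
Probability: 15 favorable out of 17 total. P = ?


P = 15/17 = 0.8824

P = 0.8824


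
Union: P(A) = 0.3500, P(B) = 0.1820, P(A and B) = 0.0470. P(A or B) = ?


P(A∪B) = 0.3500 + 0.1820 - 0.0470
= 0.5320 - 0.0470
= 0.4850

P(A∪B) = 0.4850


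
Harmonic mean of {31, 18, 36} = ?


Sum of reciprocals = 1/31 + 1/18 + 1/36 = 0.115591
HM = 3/0.115591 = 25.9535

HM = 25.9535


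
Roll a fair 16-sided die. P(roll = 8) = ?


Favorable outcomes (roll = 8): 1
Total outcomes = 16
P = 1/16 = 0.0625

P = 0.0625


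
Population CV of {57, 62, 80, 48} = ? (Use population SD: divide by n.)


Mean = 61.7500
SD = 11.6699
CV = (11.6699/61.7500)*100 = 18.8987%

CV = 18.8987%


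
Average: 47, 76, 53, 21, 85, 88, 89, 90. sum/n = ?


Sum = 47 + 76 + 53 + 21 + 85 + 88 + 89 + 90 = 549
n = 8
Mean = 549/8 = 68.6250

Mean = 68.6250


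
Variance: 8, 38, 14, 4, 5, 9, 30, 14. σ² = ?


Mean = 15.2500
Squared deviations: 52.5625, 517.5625, 1.5625, 126.5625, 105.0625, 39.0625, 217.5625, 1.5625
Sum = 1061.5000
Variance = 1061.5000/8 = 132.6875

Variance = 132.6875


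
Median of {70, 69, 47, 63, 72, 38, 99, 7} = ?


Sorted: 7, 38, 47, 63, 69, 70, 72, 99
n = 8 (even)
Middle values: 63 and 69
Median = (63+69)/2 = 66.0000

Median = 66.0000


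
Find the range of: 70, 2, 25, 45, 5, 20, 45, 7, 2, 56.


Max = 70, Min = 2
Range = 70 - 2 = 68

Range = 68


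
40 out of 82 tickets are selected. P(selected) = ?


P = 40/82 = 0.4878

P = 0.4878


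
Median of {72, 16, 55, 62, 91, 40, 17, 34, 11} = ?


Sorted: 11, 16, 17, 34, 40, 55, 62, 72, 91
n = 9 (odd)
Middle value = 40

Median = 40


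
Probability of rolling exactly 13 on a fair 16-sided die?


Favorable outcomes (roll = 13): 1
Total outcomes = 16
P = 1/16 = 0.0625

P = 0.0625


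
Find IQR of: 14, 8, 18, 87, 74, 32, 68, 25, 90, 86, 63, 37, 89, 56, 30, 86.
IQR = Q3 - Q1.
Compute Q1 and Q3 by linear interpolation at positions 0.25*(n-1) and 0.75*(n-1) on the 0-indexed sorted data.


Sorted: 8, 14, 18, 25, 30, 32, 37, 56, 63, 68, 74, 86, 86, 87, 89, 90
Q1 (25th %ile) = 28.7500
Q3 (75th %ile) = 86.0000
IQR = 86.0000 - 28.7500 = 57.2500

IQR = 57.2500


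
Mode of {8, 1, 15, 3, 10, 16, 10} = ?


Frequencies: 1:1, 3:1, 8:1, 10:2, 15:1, 16:1
Max frequency = 2
Mode = 10

Mode = 10


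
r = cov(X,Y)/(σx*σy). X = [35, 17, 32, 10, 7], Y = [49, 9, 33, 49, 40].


Mean X = 20.2000, Mean Y = 36.0000
SD X = 11.373654, SD Y = 14.778363
Cov = 11.600000
r = 11.600000/(11.373654*14.778363) = 0.0690

r = 0.0690


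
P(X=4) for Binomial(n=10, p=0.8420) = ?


C(10,4) = 210
p^4 = 0.502630
(1-p)^6 = 1.555760e-05
P = 210 * 0.502630 * 1.555760e-05 = 0.0016

P(X=4) = 0.0016


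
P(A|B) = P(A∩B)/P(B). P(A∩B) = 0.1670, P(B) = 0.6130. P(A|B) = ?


P(A|B) = 0.1670/0.6130 = 0.2724

P(A|B) = 0.2724


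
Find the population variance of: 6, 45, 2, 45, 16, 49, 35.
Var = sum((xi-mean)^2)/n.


Mean = 28.2857
Squared deviations: 496.6531, 279.3673, 690.9388, 279.3673, 150.9388, 429.0816, 45.0816
Sum = 2371.4286
Variance = 2371.4286/7 = 338.7755

Variance = 338.7755


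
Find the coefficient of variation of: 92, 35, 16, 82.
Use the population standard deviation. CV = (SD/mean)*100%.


Mean = 56.2500
SD = 31.6731
CV = (31.6731/56.2500)*100 = 56.3078%

CV = 56.3078%


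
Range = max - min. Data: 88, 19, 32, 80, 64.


Max = 88, Min = 19
Range = 88 - 19 = 69

Range = 69


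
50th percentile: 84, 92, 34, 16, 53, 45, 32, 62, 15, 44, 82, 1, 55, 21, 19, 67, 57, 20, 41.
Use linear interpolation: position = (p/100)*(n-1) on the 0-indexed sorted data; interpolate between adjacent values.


Sorted: 1, 15, 16, 19, 20, 21, 32, 34, 41, 44, 45, 53, 55, 57, 62, 67, 82, 84, 92
n = 19
Index = 50/100 * 18 = 9.0000
Lower = data[9] = 44, Upper = data[10] = 45
P50 = 44 + 0*(1) = 44.0000

P50 = 44.0000


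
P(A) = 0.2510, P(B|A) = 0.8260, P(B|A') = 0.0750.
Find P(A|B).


P(B) = P(B|A)*P(A) + P(B|A')*P(A')
= 0.8260*0.2510 + 0.0750*0.7490
= 0.207326 + 0.056175 = 0.263501
P(A|B) = 0.207326/0.263501 = 0.7868

P(A|B) = 0.7868


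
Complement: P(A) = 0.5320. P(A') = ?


P(not A) = 1 - 0.5320 = 0.4680

P(not A) = 0.4680


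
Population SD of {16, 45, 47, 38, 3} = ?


Mean = 29.8000
Variance = 300.5600
SD = sqrt(300.5600) = 17.3367

SD = 17.3367


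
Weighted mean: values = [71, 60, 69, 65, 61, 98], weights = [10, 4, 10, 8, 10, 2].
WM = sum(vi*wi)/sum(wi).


Numerator = 71*10 + 60*4 + 69*10 + 65*8 + 61*10 + 98*2 = 2966
Denominator = 10 + 4 + 10 + 8 + 10 + 2 = 44
WM = 2966/44 = 67.4091

WM = 67.4091


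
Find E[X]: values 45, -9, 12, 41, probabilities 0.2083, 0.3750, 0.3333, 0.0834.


E[X] = 45*0.2083 - 9*0.3750 + 12*0.3333 + 41*0.0834
= 9.3735 - 3.3750 + 3.9996 + 3.4194
= 13.4175

E[X] = 13.4175


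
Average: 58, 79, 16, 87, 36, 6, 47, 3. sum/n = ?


Sum = 58 + 79 + 16 + 87 + 36 + 6 + 47 + 3 = 332
n = 8
Mean = 332/8 = 41.5000

Mean = 41.5000


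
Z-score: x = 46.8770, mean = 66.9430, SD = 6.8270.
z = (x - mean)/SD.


z = (46.8770 - 66.9430)/6.8270
= -20.0660/6.8270
= -2.9392

z = -2.9392


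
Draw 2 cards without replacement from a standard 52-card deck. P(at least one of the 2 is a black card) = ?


P(at least one) = 1 - P(none)
P(none) = (26/52) × (25/51) = 0.245098
P(at least one) = 1 - 0.245098 = 0.7549

P = 0.7549


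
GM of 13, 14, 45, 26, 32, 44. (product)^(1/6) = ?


Product = 13 × 14 × 45 × 26 × 32 × 44 = 299819520
GM = 299819520^(1/6) = 25.8708

GM = 25.8708


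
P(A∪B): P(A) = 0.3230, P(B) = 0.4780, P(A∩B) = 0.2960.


P(A∪B) = 0.3230 + 0.4780 - 0.2960
= 0.8010 - 0.2960
= 0.5050

P(A∪B) = 0.5050


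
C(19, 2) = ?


C(19,2) = 19!/(2! × 17!)
= 121645100408832000/(2 × 355687428096000)
= 171

C(19,2) = 171


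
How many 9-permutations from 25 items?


P(25,9) = 25!/16!
= 15511210043330985984000000/20922789888000
= 741354768000

P(25,9) = 741354768000


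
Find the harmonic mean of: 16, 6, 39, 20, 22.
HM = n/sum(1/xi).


Sum of reciprocals = 1/16 + 1/6 + 1/39 + 1/20 + 1/22 = 0.350262
HM = 5/0.350262 = 14.2750

HM = 14.2750


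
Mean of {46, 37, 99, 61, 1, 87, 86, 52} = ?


Sum = 46 + 37 + 99 + 61 + 1 + 87 + 86 + 52 = 469
n = 8
Mean = 469/8 = 58.6250

Mean = 58.6250


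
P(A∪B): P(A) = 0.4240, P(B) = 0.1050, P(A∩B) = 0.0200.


P(A∪B) = 0.4240 + 0.1050 - 0.0200
= 0.5290 - 0.0200
= 0.5090

P(A∪B) = 0.5090


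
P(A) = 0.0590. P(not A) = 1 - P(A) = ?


P(not A) = 1 - 0.0590 = 0.9410

P(not A) = 0.9410


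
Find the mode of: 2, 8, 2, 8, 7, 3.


Frequencies: 2:2, 3:1, 7:1, 8:2
Max frequency = 2
Mode = 2, 8

Mode = 2, 8


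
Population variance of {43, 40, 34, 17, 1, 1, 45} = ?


Mean = 25.8571
Squared deviations: 293.8776, 200.0204, 66.3061, 78.4490, 617.8776, 617.8776, 366.4490
Sum = 2240.8571
Variance = 2240.8571/7 = 320.1224

Variance = 320.1224


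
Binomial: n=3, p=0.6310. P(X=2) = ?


C(3,2) = 3
p^2 = 0.398161
(1-p)^1 = 0.369000
P = 3 * 0.398161 * 0.369000 = 0.4408

P(X=2) = 0.4408


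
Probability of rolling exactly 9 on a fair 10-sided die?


Favorable outcomes (roll = 9): 1
Total outcomes = 10
P = 1/10 = 0.1000

P = 0.1000


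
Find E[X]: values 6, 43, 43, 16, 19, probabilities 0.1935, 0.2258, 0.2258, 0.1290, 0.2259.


E[X] = 6*0.1935 + 43*0.2258 + 43*0.2258 + 16*0.1290 + 19*0.2259
= 1.1610 + 9.7094 + 9.7094 + 2.0640 + 4.2921
= 26.9359

E[X] = 26.9359


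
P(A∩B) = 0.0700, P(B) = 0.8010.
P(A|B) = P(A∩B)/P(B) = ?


P(A|B) = 0.0700/0.8010 = 0.0874

P(A|B) = 0.0874


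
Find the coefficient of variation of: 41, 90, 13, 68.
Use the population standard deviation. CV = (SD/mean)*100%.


Mean = 53.0000
SD = 28.8877
CV = (28.8877/53.0000)*100 = 54.5051%

CV = 54.5051%


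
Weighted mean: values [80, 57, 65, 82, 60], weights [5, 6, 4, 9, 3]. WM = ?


Numerator = 80*5 + 57*6 + 65*4 + 82*9 + 60*3 = 1920
Denominator = 5 + 6 + 4 + 9 + 3 = 27
WM = 1920/27 = 71.1111

WM = 71.1111


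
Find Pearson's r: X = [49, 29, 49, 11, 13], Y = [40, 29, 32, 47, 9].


Mean X = 30.2000, Mean Y = 31.4000
SD X = 16.569852, SD Y = 12.846789
Cov = 52.320000
r = 52.320000/(16.569852*12.846789) = 0.2458

r = 0.2458


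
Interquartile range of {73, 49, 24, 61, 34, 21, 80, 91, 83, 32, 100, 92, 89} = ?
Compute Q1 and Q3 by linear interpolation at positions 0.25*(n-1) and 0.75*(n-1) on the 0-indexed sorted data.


Sorted: 21, 24, 32, 34, 49, 61, 73, 80, 83, 89, 91, 92, 100
Q1 (25th %ile) = 34.0000
Q3 (75th %ile) = 89.0000
IQR = 89.0000 - 34.0000 = 55.0000

IQR = 55.0000


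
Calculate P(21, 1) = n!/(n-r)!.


P(21,1) = 21!/20!
= 51090942171709440000/2432902008176640000
= 21

P(21,1) = 21
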